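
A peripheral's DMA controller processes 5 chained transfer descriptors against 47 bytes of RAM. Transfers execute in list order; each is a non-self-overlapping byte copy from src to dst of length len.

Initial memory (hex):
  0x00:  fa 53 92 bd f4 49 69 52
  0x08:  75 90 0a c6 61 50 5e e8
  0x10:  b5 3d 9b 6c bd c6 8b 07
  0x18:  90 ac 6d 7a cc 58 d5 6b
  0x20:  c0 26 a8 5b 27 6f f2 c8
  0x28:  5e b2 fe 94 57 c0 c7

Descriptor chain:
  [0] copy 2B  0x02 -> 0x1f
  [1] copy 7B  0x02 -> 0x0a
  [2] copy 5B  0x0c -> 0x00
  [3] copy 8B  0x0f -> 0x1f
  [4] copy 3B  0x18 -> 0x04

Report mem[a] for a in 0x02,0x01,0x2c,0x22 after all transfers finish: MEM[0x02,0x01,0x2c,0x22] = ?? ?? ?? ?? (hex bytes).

D0: mem[0x1f..0x20] <- [92 bd]
D1: mem[0x0a..0x10] <- [92 bd f4 49 69 52 75]
D2: mem[0x00..0x04] <- [f4 49 69 52 75]
D3: mem[0x1f..0x26] <- [52 75 3d 9b 6c bd c6 8b]
D4: mem[0x04..0x06] <- [90 ac 6d]
query mem[0x02]=0x69, mem[0x01]=0x49, mem[0x2c]=0x57, mem[0x22]=0x9b

MEM[0x02,0x01,0x2c,0x22] = 69 49 57 9b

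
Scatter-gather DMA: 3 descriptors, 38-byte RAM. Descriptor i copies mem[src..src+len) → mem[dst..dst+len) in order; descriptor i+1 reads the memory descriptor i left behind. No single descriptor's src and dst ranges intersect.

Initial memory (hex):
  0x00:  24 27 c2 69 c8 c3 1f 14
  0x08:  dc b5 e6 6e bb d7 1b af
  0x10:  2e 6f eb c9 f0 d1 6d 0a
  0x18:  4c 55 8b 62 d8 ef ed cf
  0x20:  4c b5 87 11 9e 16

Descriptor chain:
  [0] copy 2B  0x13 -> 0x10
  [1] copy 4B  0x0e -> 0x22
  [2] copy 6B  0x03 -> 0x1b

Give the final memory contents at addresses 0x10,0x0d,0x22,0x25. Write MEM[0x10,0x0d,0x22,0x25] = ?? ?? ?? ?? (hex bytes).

MEM[0x10,0x0d,0x22,0x25] = c9 d7 1b f0

  after D0: wrote 2B at 0x10 = c9f0
  after D1: wrote 4B at 0x22 = 1bafc9f0
  after D2: wrote 6B at 0x1b = 69c8c31f14dc
query mem[0x10]=0xc9, mem[0x0d]=0xd7, mem[0x22]=0x1b, mem[0x25]=0xf0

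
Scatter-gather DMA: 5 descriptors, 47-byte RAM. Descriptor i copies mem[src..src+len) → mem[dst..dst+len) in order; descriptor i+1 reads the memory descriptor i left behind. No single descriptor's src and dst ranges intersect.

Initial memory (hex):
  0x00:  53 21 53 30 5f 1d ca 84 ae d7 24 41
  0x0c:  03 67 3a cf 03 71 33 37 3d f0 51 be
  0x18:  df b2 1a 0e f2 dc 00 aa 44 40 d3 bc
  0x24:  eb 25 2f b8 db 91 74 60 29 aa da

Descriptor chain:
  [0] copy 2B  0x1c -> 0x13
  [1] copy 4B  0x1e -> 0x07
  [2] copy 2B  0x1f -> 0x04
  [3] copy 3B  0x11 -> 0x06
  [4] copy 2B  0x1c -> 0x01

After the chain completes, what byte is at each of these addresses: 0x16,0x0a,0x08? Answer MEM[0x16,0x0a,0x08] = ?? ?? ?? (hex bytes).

[0] 0x1c->0x13 len=2 : f2 dc
[1] 0x1e->0x07 len=4 : 00 aa 44 40
[2] 0x1f->0x04 len=2 : aa 44
[3] 0x11->0x06 len=3 : 71 33 f2
[4] 0x1c->0x01 len=2 : f2 dc
query mem[0x16]=0x51, mem[0x0a]=0x40, mem[0x08]=0xf2

MEM[0x16,0x0a,0x08] = 51 40 f2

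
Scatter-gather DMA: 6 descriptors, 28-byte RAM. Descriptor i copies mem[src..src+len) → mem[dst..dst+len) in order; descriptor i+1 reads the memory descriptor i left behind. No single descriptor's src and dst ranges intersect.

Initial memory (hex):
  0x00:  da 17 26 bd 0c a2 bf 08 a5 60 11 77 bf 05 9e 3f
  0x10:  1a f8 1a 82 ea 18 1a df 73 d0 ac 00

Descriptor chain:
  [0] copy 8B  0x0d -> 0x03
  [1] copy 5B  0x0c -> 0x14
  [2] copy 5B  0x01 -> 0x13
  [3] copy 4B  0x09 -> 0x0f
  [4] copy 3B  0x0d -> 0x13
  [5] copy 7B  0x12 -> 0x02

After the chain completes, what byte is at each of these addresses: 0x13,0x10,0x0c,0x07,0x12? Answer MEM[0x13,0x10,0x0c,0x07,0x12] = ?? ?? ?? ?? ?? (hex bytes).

#0 dst[0x03+8] := {0x05,0x9e,0x3f,0x1a,0xf8,0x1a,0x82,0xea}
#1 dst[0x14+5] := {0xbf,0x05,0x9e,0x3f,0x1a}
#2 dst[0x13+5] := {0x17,0x26,0x05,0x9e,0x3f}
#3 dst[0x0f+4] := {0x82,0xea,0x77,0xbf}
#4 dst[0x13+3] := {0x05,0x9e,0x82}
#5 dst[0x02+7] := {0xbf,0x05,0x9e,0x82,0x9e,0x3f,0x1a}
query mem[0x13]=0x05, mem[0x10]=0xea, mem[0x0c]=0xbf, mem[0x07]=0x3f, mem[0x12]=0xbf

MEM[0x13,0x10,0x0c,0x07,0x12] = 05 ea bf 3f bf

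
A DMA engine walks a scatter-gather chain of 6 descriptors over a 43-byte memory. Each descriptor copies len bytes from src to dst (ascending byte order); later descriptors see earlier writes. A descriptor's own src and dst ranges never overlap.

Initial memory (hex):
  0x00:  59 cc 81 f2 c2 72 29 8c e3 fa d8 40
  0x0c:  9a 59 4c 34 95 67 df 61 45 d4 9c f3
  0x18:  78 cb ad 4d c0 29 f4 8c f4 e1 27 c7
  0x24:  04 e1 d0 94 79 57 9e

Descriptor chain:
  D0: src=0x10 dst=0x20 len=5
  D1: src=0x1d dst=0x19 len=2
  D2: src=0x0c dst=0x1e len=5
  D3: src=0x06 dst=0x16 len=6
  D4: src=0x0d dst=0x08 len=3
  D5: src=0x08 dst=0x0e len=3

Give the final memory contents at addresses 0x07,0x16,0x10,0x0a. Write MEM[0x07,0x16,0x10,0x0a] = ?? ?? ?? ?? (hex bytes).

MEM[0x07,0x16,0x10,0x0a] = 8c 29 34 34

#0 dst[0x20+5] := {0x95,0x67,0xdf,0x61,0x45}
#1 dst[0x19+2] := {0x29,0xf4}
#2 dst[0x1e+5] := {0x9a,0x59,0x4c,0x34,0x95}
#3 dst[0x16+6] := {0x29,0x8c,0xe3,0xfa,0xd8,0x40}
#4 dst[0x08+3] := {0x59,0x4c,0x34}
#5 dst[0x0e+3] := {0x59,0x4c,0x34}
query mem[0x07]=0x8c, mem[0x16]=0x29, mem[0x10]=0x34, mem[0x0a]=0x34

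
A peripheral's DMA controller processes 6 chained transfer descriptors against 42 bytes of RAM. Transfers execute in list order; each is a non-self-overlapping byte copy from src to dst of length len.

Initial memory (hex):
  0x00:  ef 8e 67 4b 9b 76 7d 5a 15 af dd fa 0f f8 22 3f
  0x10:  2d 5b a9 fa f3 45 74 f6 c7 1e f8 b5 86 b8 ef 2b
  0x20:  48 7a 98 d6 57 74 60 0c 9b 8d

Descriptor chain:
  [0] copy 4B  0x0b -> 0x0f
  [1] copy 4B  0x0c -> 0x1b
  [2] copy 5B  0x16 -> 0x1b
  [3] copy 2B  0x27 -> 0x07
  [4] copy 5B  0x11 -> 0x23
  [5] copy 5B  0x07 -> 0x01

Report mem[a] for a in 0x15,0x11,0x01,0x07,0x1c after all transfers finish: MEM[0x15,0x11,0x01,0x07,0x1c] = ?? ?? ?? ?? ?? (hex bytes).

#0 dst[0x0f+4] := {0xfa,0x0f,0xf8,0x22}
#1 dst[0x1b+4] := {0x0f,0xf8,0x22,0xfa}
#2 dst[0x1b+5] := {0x74,0xf6,0xc7,0x1e,0xf8}
#3 dst[0x07+2] := {0x0c,0x9b}
#4 dst[0x23+5] := {0xf8,0x22,0xfa,0xf3,0x45}
#5 dst[0x01+5] := {0x0c,0x9b,0xaf,0xdd,0xfa}
query mem[0x15]=0x45, mem[0x11]=0xf8, mem[0x01]=0x0c, mem[0x07]=0x0c, mem[0x1c]=0xf6

MEM[0x15,0x11,0x01,0x07,0x1c] = 45 f8 0c 0c f6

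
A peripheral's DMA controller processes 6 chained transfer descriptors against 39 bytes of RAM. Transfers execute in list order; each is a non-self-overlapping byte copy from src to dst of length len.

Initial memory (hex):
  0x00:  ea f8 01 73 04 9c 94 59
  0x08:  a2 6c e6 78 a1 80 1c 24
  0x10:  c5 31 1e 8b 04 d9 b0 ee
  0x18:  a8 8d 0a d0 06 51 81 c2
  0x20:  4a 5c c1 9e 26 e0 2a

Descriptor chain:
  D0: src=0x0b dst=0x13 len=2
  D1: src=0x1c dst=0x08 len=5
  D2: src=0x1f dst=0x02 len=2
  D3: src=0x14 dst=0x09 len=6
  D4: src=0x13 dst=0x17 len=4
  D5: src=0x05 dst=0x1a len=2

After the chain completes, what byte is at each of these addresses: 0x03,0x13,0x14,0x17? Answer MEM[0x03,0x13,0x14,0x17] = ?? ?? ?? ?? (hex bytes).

MEM[0x03,0x13,0x14,0x17] = 4a 78 a1 78

#0 dst[0x13+2] := {0x78,0xa1}
#1 dst[0x08+5] := {0x06,0x51,0x81,0xc2,0x4a}
#2 dst[0x02+2] := {0xc2,0x4a}
#3 dst[0x09+6] := {0xa1,0xd9,0xb0,0xee,0xa8,0x8d}
#4 dst[0x17+4] := {0x78,0xa1,0xd9,0xb0}
#5 dst[0x1a+2] := {0x9c,0x94}
query mem[0x03]=0x4a, mem[0x13]=0x78, mem[0x14]=0xa1, mem[0x17]=0x78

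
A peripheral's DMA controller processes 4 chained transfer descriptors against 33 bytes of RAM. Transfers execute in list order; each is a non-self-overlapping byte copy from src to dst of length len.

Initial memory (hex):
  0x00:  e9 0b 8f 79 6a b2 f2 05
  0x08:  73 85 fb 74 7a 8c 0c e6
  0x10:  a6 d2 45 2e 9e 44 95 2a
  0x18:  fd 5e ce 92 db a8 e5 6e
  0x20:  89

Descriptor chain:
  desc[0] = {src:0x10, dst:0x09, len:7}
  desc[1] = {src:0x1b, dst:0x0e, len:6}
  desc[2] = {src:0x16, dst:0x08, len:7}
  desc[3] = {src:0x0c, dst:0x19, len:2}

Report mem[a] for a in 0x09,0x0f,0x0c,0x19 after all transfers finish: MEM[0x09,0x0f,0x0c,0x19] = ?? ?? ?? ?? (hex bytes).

[0] 0x10->0x09 len=7 : a6 d2 45 2e 9e 44 95
[1] 0x1b->0x0e len=6 : 92 db a8 e5 6e 89
[2] 0x16->0x08 len=7 : 95 2a fd 5e ce 92 db
[3] 0x0c->0x19 len=2 : ce 92
query mem[0x09]=0x2a, mem[0x0f]=0xdb, mem[0x0c]=0xce, mem[0x19]=0xce

MEM[0x09,0x0f,0x0c,0x19] = 2a db ce ce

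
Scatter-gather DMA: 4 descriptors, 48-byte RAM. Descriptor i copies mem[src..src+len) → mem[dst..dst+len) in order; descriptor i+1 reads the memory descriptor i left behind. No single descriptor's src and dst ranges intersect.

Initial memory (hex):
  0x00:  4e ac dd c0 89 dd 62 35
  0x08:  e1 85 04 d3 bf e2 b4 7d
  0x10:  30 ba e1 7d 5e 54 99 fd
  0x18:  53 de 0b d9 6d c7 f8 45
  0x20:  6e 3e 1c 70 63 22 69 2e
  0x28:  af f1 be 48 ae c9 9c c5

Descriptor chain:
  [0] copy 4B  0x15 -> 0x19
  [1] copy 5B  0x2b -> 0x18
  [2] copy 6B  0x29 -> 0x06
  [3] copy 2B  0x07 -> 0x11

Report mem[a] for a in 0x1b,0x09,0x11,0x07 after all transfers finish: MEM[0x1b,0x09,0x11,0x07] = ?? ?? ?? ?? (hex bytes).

[0] 0x15->0x19 len=4 : 54 99 fd 53
[1] 0x2b->0x18 len=5 : 48 ae c9 9c c5
[2] 0x29->0x06 len=6 : f1 be 48 ae c9 9c
[3] 0x07->0x11 len=2 : be 48
query mem[0x1b]=0x9c, mem[0x09]=0xae, mem[0x11]=0xbe, mem[0x07]=0xbe

MEM[0x1b,0x09,0x11,0x07] = 9c ae be be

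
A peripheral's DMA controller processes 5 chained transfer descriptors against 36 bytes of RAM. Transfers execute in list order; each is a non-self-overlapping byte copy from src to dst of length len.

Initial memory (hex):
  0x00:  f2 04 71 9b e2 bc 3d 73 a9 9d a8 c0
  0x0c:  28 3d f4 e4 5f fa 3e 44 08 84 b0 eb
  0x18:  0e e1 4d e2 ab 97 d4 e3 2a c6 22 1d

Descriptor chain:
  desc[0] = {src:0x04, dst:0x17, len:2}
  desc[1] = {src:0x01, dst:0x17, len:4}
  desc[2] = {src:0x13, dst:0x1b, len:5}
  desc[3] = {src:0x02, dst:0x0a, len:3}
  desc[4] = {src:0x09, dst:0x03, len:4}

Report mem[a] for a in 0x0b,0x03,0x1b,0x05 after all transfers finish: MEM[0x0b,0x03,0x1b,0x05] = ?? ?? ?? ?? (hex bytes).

  after D0: wrote 2B at 0x17 = e2bc
  after D1: wrote 4B at 0x17 = 04719be2
  after D2: wrote 5B at 0x1b = 440884b004
  after D3: wrote 3B at 0x0a = 719be2
  after D4: wrote 4B at 0x03 = 9d719be2
query mem[0x0b]=0x9b, mem[0x03]=0x9d, mem[0x1b]=0x44, mem[0x05]=0x9b

MEM[0x0b,0x03,0x1b,0x05] = 9b 9d 44 9b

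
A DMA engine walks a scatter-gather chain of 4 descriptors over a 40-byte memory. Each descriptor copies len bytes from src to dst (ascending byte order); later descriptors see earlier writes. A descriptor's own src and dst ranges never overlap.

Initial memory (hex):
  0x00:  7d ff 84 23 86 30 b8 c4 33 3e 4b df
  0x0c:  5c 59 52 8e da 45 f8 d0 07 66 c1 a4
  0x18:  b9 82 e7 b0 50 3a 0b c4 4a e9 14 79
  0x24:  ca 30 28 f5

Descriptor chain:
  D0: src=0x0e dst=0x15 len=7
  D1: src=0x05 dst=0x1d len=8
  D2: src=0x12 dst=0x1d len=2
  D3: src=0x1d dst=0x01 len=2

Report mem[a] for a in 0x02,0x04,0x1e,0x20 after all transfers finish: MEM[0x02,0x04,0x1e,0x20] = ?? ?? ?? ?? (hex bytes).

#0 dst[0x15+7] := {0x52,0x8e,0xda,0x45,0xf8,0xd0,0x07}
#1 dst[0x1d+8] := {0x30,0xb8,0xc4,0x33,0x3e,0x4b,0xdf,0x5c}
#2 dst[0x1d+2] := {0xf8,0xd0}
#3 dst[0x01+2] := {0xf8,0xd0}
query mem[0x02]=0xd0, mem[0x04]=0x86, mem[0x1e]=0xd0, mem[0x20]=0x33

MEM[0x02,0x04,0x1e,0x20] = d0 86 d0 33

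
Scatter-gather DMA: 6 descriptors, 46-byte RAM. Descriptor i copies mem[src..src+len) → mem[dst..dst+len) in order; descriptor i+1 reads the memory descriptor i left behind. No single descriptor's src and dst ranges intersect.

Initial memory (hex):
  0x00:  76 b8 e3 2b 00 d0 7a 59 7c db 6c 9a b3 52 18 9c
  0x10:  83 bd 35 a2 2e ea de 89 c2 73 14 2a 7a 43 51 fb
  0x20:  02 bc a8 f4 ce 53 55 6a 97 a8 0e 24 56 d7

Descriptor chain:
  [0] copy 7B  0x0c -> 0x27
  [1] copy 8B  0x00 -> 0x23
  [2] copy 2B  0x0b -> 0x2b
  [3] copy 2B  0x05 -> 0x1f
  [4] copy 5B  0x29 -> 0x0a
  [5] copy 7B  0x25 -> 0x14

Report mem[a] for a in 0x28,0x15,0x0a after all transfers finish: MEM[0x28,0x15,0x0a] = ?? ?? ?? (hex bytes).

#0 dst[0x27+7] := {0xb3,0x52,0x18,0x9c,0x83,0xbd,0x35}
#1 dst[0x23+8] := {0x76,0xb8,0xe3,0x2b,0x00,0xd0,0x7a,0x59}
#2 dst[0x2b+2] := {0x9a,0xb3}
#3 dst[0x1f+2] := {0xd0,0x7a}
#4 dst[0x0a+5] := {0x7a,0x59,0x9a,0xb3,0x35}
#5 dst[0x14+7] := {0xe3,0x2b,0x00,0xd0,0x7a,0x59,0x9a}
query mem[0x28]=0xd0, mem[0x15]=0x2b, mem[0x0a]=0x7a

MEM[0x28,0x15,0x0a] = d0 2b 7a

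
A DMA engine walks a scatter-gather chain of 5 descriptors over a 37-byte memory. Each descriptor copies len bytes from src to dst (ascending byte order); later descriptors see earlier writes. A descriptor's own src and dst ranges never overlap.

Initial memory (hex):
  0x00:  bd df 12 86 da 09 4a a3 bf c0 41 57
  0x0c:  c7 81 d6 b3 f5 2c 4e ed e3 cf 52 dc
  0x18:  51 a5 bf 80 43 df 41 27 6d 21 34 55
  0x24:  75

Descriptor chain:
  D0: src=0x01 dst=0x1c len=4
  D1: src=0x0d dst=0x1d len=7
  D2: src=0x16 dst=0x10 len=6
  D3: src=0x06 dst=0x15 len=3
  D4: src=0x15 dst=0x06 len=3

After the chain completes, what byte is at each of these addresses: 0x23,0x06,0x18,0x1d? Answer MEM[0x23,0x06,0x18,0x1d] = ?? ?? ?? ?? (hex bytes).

D0: mem[0x1c..0x1f] <- [df 12 86 da]
D1: mem[0x1d..0x23] <- [81 d6 b3 f5 2c 4e ed]
D2: mem[0x10..0x15] <- [52 dc 51 a5 bf 80]
D3: mem[0x15..0x17] <- [4a a3 bf]
D4: mem[0x06..0x08] <- [4a a3 bf]
query mem[0x23]=0xed, mem[0x06]=0x4a, mem[0x18]=0x51, mem[0x1d]=0x81

MEM[0x23,0x06,0x18,0x1d] = ed 4a 51 81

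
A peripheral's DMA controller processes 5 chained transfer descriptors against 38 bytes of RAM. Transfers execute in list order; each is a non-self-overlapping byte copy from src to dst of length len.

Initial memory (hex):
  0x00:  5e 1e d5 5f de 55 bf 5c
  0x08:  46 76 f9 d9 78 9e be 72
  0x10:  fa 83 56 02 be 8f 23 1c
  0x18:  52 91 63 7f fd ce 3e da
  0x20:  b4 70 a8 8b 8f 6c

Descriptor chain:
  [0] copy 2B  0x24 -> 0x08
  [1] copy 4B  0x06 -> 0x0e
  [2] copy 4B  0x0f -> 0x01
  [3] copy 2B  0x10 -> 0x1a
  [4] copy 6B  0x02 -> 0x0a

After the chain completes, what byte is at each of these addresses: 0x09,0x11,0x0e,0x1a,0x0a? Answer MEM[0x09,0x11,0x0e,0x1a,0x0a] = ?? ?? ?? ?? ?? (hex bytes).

MEM[0x09,0x11,0x0e,0x1a,0x0a] = 6c 6c bf 8f 8f

D0: mem[0x08..0x09] <- [8f 6c]
D1: mem[0x0e..0x11] <- [bf 5c 8f 6c]
D2: mem[0x01..0x04] <- [5c 8f 6c 56]
D3: mem[0x1a..0x1b] <- [8f 6c]
D4: mem[0x0a..0x0f] <- [8f 6c 56 55 bf 5c]
query mem[0x09]=0x6c, mem[0x11]=0x6c, mem[0x0e]=0xbf, mem[0x1a]=0x8f, mem[0x0a]=0x8f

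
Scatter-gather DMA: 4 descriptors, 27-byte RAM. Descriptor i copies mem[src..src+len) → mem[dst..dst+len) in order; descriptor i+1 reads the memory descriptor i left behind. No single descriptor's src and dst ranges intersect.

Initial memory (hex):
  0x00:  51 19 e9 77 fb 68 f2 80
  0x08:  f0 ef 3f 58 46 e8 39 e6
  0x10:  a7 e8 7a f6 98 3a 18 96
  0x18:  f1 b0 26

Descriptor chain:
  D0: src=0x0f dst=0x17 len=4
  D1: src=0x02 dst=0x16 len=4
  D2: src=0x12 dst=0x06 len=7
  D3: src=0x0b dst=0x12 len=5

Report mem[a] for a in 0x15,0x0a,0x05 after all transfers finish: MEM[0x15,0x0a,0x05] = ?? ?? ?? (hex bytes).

MEM[0x15,0x0a,0x05] = 39 e9 68

  after D0: wrote 4B at 0x17 = e6a7e87a
  after D1: wrote 4B at 0x16 = e977fb68
  after D2: wrote 7B at 0x06 = 7af6983ae977fb
  after D3: wrote 5B at 0x12 = 77fbe839e6
query mem[0x15]=0x39, mem[0x0a]=0xe9, mem[0x05]=0x68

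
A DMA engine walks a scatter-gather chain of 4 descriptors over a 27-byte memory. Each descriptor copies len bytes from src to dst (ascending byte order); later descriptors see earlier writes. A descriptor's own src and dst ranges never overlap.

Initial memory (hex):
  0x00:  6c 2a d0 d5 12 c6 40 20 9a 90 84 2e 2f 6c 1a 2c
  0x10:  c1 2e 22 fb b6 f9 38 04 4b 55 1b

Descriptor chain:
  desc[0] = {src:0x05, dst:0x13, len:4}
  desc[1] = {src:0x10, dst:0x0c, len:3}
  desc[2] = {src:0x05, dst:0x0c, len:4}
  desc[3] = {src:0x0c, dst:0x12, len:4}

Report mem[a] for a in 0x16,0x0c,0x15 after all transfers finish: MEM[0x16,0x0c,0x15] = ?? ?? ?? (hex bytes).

MEM[0x16,0x0c,0x15] = 9a c6 9a

D0: mem[0x13..0x16] <- [c6 40 20 9a]
D1: mem[0x0c..0x0e] <- [c1 2e 22]
D2: mem[0x0c..0x0f] <- [c6 40 20 9a]
D3: mem[0x12..0x15] <- [c6 40 20 9a]
query mem[0x16]=0x9a, mem[0x0c]=0xc6, mem[0x15]=0x9a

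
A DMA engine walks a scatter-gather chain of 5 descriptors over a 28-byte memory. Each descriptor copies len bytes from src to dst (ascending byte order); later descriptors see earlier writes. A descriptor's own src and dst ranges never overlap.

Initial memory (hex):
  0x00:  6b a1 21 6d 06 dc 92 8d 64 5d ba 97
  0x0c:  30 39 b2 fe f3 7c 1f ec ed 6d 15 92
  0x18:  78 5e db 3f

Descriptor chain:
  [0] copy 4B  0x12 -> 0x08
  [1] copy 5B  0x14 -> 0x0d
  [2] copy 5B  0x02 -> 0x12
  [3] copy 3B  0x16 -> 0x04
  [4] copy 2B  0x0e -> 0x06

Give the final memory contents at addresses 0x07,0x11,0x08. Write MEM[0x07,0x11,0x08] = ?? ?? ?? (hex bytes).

MEM[0x07,0x11,0x08] = 15 78 1f

[0] 0x12->0x08 len=4 : 1f ec ed 6d
[1] 0x14->0x0d len=5 : ed 6d 15 92 78
[2] 0x02->0x12 len=5 : 21 6d 06 dc 92
[3] 0x16->0x04 len=3 : 92 92 78
[4] 0x0e->0x06 len=2 : 6d 15
query mem[0x07]=0x15, mem[0x11]=0x78, mem[0x08]=0x1f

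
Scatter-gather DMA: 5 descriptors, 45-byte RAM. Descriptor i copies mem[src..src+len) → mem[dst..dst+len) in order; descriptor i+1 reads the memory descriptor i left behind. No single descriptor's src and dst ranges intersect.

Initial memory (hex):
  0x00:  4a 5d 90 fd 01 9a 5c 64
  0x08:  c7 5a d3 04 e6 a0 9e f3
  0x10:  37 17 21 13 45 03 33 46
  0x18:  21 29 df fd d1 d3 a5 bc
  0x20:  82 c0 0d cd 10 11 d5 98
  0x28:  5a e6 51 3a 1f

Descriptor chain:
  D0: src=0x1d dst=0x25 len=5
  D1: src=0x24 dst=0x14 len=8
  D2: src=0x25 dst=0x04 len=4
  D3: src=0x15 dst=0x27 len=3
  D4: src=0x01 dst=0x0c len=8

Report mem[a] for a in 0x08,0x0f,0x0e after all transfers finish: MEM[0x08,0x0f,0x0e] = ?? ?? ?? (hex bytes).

[0] 0x1d->0x25 len=5 : d3 a5 bc 82 c0
[1] 0x24->0x14 len=8 : 10 d3 a5 bc 82 c0 51 3a
[2] 0x25->0x04 len=4 : d3 a5 bc 82
[3] 0x15->0x27 len=3 : d3 a5 bc
[4] 0x01->0x0c len=8 : 5d 90 fd d3 a5 bc 82 c7
query mem[0x08]=0xc7, mem[0x0f]=0xd3, mem[0x0e]=0xfd

MEM[0x08,0x0f,0x0e] = c7 d3 fd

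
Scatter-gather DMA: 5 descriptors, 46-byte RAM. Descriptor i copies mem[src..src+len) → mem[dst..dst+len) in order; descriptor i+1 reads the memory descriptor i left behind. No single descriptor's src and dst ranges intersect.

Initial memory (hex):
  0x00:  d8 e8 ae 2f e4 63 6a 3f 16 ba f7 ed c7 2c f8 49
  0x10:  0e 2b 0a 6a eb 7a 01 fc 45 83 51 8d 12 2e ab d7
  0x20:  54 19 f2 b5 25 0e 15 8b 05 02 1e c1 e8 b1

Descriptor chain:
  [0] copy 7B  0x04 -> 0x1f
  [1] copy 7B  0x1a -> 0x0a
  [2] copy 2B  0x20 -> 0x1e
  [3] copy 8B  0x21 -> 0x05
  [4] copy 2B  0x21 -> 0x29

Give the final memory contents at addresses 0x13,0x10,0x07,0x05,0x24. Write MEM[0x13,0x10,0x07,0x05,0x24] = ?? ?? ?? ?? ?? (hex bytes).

[0] 0x04->0x1f len=7 : e4 63 6a 3f 16 ba f7
[1] 0x1a->0x0a len=7 : 51 8d 12 2e ab e4 63
[2] 0x20->0x1e len=2 : 63 6a
[3] 0x21->0x05 len=8 : 6a 3f 16 ba f7 15 8b 05
[4] 0x21->0x29 len=2 : 6a 3f
query mem[0x13]=0x6a, mem[0x10]=0x63, mem[0x07]=0x16, mem[0x05]=0x6a, mem[0x24]=0xba

MEM[0x13,0x10,0x07,0x05,0x24] = 6a 63 16 6a ba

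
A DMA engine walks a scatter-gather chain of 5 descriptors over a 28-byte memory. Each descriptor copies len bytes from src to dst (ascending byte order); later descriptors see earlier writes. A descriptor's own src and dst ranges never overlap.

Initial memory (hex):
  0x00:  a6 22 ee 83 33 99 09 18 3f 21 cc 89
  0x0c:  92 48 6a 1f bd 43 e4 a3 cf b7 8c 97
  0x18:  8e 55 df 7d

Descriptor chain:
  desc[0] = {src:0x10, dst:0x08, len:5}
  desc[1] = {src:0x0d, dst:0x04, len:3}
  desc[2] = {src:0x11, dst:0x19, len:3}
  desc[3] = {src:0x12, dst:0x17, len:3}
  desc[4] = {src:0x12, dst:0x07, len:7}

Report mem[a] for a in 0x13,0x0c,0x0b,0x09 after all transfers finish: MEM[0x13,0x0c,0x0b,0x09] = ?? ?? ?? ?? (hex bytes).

MEM[0x13,0x0c,0x0b,0x09] = a3 e4 8c cf

#0 dst[0x08+5] := {0xbd,0x43,0xe4,0xa3,0xcf}
#1 dst[0x04+3] := {0x48,0x6a,0x1f}
#2 dst[0x19+3] := {0x43,0xe4,0xa3}
#3 dst[0x17+3] := {0xe4,0xa3,0xcf}
#4 dst[0x07+7] := {0xe4,0xa3,0xcf,0xb7,0x8c,0xe4,0xa3}
query mem[0x13]=0xa3, mem[0x0c]=0xe4, mem[0x0b]=0x8c, mem[0x09]=0xcf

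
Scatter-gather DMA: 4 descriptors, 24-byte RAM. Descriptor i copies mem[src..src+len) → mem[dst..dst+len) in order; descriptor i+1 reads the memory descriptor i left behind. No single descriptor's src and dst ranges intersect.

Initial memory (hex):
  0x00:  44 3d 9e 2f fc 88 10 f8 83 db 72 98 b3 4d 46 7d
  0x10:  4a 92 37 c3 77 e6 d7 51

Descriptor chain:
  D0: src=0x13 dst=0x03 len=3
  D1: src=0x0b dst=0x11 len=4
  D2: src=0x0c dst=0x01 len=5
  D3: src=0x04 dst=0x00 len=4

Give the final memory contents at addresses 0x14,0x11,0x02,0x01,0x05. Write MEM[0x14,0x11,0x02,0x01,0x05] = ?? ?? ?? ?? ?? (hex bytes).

D0: mem[0x03..0x05] <- [c3 77 e6]
D1: mem[0x11..0x14] <- [98 b3 4d 46]
D2: mem[0x01..0x05] <- [b3 4d 46 7d 4a]
D3: mem[0x00..0x03] <- [7d 4a 10 f8]
query mem[0x14]=0x46, mem[0x11]=0x98, mem[0x02]=0x10, mem[0x01]=0x4a, mem[0x05]=0x4a

MEM[0x14,0x11,0x02,0x01,0x05] = 46 98 10 4a 4a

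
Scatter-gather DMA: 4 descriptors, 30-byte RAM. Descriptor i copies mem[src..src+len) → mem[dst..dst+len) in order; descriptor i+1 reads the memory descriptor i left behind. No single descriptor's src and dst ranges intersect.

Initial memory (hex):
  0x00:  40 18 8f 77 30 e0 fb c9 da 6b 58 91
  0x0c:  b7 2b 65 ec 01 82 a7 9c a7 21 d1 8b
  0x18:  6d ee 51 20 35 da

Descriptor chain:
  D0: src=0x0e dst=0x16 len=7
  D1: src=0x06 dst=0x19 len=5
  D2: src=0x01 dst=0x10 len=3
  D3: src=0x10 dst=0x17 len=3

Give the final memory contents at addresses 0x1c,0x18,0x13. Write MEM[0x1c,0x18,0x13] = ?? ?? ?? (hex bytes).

[0] 0x0e->0x16 len=7 : 65 ec 01 82 a7 9c a7
[1] 0x06->0x19 len=5 : fb c9 da 6b 58
[2] 0x01->0x10 len=3 : 18 8f 77
[3] 0x10->0x17 len=3 : 18 8f 77
query mem[0x1c]=0x6b, mem[0x18]=0x8f, mem[0x13]=0x9c

MEM[0x1c,0x18,0x13] = 6b 8f 9c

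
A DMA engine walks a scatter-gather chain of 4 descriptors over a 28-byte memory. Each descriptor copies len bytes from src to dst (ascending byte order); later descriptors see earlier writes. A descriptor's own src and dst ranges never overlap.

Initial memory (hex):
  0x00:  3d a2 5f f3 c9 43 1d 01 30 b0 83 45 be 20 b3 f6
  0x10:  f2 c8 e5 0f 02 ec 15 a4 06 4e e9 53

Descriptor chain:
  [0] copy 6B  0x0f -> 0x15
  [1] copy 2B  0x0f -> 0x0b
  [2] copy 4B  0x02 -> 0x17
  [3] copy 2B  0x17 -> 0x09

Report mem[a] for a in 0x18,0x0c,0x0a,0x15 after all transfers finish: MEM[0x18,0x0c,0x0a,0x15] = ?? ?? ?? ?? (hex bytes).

  after D0: wrote 6B at 0x15 = f6f2c8e50f02
  after D1: wrote 2B at 0x0b = f6f2
  after D2: wrote 4B at 0x17 = 5ff3c943
  after D3: wrote 2B at 0x09 = 5ff3
query mem[0x18]=0xf3, mem[0x0c]=0xf2, mem[0x0a]=0xf3, mem[0x15]=0xf6

MEM[0x18,0x0c,0x0a,0x15] = f3 f2 f3 f6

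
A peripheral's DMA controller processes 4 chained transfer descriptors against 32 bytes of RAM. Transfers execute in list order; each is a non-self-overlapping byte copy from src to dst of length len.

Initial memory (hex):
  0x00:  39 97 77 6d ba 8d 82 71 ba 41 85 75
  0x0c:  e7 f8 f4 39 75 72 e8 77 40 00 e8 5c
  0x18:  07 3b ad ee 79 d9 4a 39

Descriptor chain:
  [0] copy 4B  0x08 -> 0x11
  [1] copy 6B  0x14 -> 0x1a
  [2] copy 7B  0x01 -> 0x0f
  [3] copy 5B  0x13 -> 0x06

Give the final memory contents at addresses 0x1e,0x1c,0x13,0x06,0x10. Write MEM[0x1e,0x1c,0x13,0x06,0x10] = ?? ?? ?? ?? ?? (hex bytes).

MEM[0x1e,0x1c,0x13,0x06,0x10] = 07 e8 8d 8d 77

#0 dst[0x11+4] := {0xba,0x41,0x85,0x75}
#1 dst[0x1a+6] := {0x75,0x00,0xe8,0x5c,0x07,0x3b}
#2 dst[0x0f+7] := {0x97,0x77,0x6d,0xba,0x8d,0x82,0x71}
#3 dst[0x06+5] := {0x8d,0x82,0x71,0xe8,0x5c}
query mem[0x1e]=0x07, mem[0x1c]=0xe8, mem[0x13]=0x8d, mem[0x06]=0x8d, mem[0x10]=0x77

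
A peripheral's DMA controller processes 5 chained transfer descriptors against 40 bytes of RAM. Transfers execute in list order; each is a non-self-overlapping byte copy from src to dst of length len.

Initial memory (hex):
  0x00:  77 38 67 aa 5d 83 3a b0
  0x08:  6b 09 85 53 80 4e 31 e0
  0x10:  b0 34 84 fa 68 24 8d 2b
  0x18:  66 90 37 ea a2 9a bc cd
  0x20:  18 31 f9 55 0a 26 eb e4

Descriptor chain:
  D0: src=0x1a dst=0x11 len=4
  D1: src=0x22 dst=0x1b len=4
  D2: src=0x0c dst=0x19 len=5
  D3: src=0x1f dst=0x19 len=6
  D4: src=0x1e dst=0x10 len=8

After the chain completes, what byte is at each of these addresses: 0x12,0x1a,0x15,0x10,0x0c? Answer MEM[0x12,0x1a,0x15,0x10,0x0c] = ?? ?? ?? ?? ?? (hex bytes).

MEM[0x12,0x1a,0x15,0x10,0x0c] = 18 18 55 0a 80

D0: mem[0x11..0x14] <- [37 ea a2 9a]
D1: mem[0x1b..0x1e] <- [f9 55 0a 26]
D2: mem[0x19..0x1d] <- [80 4e 31 e0 b0]
D3: mem[0x19..0x1e] <- [cd 18 31 f9 55 0a]
D4: mem[0x10..0x17] <- [0a cd 18 31 f9 55 0a 26]
query mem[0x12]=0x18, mem[0x1a]=0x18, mem[0x15]=0x55, mem[0x10]=0x0a, mem[0x0c]=0x80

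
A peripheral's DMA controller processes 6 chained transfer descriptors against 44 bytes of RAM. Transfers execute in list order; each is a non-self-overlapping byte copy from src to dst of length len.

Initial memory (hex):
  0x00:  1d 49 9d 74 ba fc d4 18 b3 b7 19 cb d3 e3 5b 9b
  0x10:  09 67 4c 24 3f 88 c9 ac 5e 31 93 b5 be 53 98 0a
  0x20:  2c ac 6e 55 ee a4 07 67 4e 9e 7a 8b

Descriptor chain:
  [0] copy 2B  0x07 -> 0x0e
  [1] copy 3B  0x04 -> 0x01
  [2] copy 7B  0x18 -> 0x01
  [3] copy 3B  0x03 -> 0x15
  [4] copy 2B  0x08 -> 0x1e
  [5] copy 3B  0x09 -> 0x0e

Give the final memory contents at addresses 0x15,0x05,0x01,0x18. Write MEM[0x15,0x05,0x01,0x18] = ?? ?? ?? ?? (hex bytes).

MEM[0x15,0x05,0x01,0x18] = 93 be 5e 5e

#0 dst[0x0e+2] := {0x18,0xb3}
#1 dst[0x01+3] := {0xba,0xfc,0xd4}
#2 dst[0x01+7] := {0x5e,0x31,0x93,0xb5,0xbe,0x53,0x98}
#3 dst[0x15+3] := {0x93,0xb5,0xbe}
#4 dst[0x1e+2] := {0xb3,0xb7}
#5 dst[0x0e+3] := {0xb7,0x19,0xcb}
query mem[0x15]=0x93, mem[0x05]=0xbe, mem[0x01]=0x5e, mem[0x18]=0x5e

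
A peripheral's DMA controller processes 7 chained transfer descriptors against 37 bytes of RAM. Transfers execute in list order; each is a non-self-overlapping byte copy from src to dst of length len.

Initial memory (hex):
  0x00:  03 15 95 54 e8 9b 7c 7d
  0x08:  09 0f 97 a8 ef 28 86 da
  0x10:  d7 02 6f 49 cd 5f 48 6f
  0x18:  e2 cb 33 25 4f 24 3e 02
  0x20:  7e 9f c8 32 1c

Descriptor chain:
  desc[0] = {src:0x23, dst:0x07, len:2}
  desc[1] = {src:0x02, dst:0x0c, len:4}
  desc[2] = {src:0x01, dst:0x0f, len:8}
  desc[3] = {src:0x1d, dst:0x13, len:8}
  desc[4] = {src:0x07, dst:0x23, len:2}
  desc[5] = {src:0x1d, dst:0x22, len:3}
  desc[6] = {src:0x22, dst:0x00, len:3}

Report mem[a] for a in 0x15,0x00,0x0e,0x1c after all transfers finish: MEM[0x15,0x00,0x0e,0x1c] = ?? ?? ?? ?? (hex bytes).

MEM[0x15,0x00,0x0e,0x1c] = 02 24 e8 4f

  after D0: wrote 2B at 0x07 = 321c
  after D1: wrote 4B at 0x0c = 9554e89b
  after D2: wrote 8B at 0x0f = 159554e89b7c321c
  after D3: wrote 8B at 0x13 = 243e027e9fc8321c
  after D4: wrote 2B at 0x23 = 321c
  after D5: wrote 3B at 0x22 = 243e02
  after D6: wrote 3B at 0x00 = 243e02
query mem[0x15]=0x02, mem[0x00]=0x24, mem[0x0e]=0xe8, mem[0x1c]=0x4f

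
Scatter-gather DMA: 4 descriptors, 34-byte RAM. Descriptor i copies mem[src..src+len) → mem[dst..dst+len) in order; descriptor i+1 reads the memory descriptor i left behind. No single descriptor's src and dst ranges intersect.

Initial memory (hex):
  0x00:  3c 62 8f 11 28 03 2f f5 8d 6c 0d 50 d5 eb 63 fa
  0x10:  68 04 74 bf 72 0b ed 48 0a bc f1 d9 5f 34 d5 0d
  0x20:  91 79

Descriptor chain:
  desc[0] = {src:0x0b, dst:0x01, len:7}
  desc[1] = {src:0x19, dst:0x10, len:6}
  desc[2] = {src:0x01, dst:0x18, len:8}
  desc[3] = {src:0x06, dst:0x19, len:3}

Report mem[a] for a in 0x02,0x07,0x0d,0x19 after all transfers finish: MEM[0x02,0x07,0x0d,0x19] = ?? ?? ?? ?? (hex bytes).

#0 dst[0x01+7] := {0x50,0xd5,0xeb,0x63,0xfa,0x68,0x04}
#1 dst[0x10+6] := {0xbc,0xf1,0xd9,0x5f,0x34,0xd5}
#2 dst[0x18+8] := {0x50,0xd5,0xeb,0x63,0xfa,0x68,0x04,0x8d}
#3 dst[0x19+3] := {0x68,0x04,0x8d}
query mem[0x02]=0xd5, mem[0x07]=0x04, mem[0x0d]=0xeb, mem[0x19]=0x68

MEM[0x02,0x07,0x0d,0x19] = d5 04 eb 68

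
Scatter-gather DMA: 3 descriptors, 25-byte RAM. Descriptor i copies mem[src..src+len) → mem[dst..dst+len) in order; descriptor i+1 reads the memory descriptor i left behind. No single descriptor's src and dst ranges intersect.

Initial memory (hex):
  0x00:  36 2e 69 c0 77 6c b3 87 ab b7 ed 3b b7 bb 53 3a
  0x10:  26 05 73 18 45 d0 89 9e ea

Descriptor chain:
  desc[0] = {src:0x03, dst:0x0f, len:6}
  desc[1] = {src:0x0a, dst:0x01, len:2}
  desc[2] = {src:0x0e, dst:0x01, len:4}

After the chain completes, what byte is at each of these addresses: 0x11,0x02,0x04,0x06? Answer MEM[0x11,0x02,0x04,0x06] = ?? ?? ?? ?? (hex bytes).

D0: mem[0x0f..0x14] <- [c0 77 6c b3 87 ab]
D1: mem[0x01..0x02] <- [ed 3b]
D2: mem[0x01..0x04] <- [53 c0 77 6c]
query mem[0x11]=0x6c, mem[0x02]=0xc0, mem[0x04]=0x6c, mem[0x06]=0xb3

MEM[0x11,0x02,0x04,0x06] = 6c c0 6c b3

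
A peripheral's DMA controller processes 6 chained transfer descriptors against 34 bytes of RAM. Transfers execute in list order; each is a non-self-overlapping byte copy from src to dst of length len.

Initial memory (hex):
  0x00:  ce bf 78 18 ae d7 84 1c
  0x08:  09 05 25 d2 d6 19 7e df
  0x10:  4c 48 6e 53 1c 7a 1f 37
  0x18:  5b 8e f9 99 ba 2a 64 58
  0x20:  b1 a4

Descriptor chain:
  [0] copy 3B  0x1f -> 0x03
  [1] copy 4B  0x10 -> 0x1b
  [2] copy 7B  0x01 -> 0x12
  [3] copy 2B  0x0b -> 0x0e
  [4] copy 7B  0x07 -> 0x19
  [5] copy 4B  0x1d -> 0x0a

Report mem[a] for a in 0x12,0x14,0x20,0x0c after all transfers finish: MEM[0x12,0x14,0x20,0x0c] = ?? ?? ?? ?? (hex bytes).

[0] 0x1f->0x03 len=3 : 58 b1 a4
[1] 0x10->0x1b len=4 : 4c 48 6e 53
[2] 0x01->0x12 len=7 : bf 78 58 b1 a4 84 1c
[3] 0x0b->0x0e len=2 : d2 d6
[4] 0x07->0x19 len=7 : 1c 09 05 25 d2 d6 19
[5] 0x1d->0x0a len=4 : d2 d6 19 b1
query mem[0x12]=0xbf, mem[0x14]=0x58, mem[0x20]=0xb1, mem[0x0c]=0x19

MEM[0x12,0x14,0x20,0x0c] = bf 58 b1 19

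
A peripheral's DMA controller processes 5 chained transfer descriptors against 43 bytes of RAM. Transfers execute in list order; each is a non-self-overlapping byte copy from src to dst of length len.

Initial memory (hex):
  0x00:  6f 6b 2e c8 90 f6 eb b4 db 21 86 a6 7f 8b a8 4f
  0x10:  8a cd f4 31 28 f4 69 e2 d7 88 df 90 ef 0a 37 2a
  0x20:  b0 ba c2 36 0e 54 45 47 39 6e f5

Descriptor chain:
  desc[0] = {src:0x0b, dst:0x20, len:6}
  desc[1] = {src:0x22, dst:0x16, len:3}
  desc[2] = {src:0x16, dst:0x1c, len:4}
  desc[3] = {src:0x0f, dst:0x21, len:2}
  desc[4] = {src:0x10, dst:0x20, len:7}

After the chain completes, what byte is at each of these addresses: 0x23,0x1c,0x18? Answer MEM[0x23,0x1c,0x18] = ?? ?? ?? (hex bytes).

  after D0: wrote 6B at 0x20 = a67f8ba84f8a
  after D1: wrote 3B at 0x16 = 8ba84f
  after D2: wrote 4B at 0x1c = 8ba84f88
  after D3: wrote 2B at 0x21 = 4f8a
  after D4: wrote 7B at 0x20 = 8acdf43128f48b
query mem[0x23]=0x31, mem[0x1c]=0x8b, mem[0x18]=0x4f

MEM[0x23,0x1c,0x18] = 31 8b 4f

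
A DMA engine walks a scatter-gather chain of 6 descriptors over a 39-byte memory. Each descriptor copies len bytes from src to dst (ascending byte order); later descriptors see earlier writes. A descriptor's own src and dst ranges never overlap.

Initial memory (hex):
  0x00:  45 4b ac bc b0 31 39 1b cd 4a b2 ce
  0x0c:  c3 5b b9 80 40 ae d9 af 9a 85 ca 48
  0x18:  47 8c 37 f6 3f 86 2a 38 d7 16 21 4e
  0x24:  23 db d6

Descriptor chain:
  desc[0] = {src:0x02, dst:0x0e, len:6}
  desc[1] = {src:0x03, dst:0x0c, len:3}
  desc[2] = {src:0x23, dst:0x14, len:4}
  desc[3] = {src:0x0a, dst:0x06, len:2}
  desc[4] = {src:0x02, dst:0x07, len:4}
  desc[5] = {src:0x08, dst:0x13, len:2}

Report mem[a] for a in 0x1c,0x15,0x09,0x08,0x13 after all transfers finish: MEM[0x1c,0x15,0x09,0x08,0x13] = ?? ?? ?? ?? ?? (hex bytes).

MEM[0x1c,0x15,0x09,0x08,0x13] = 3f 23 b0 bc bc

D0: mem[0x0e..0x13] <- [ac bc b0 31 39 1b]
D1: mem[0x0c..0x0e] <- [bc b0 31]
D2: mem[0x14..0x17] <- [4e 23 db d6]
D3: mem[0x06..0x07] <- [b2 ce]
D4: mem[0x07..0x0a] <- [ac bc b0 31]
D5: mem[0x13..0x14] <- [bc b0]
query mem[0x1c]=0x3f, mem[0x15]=0x23, mem[0x09]=0xb0, mem[0x08]=0xbc, mem[0x13]=0xbc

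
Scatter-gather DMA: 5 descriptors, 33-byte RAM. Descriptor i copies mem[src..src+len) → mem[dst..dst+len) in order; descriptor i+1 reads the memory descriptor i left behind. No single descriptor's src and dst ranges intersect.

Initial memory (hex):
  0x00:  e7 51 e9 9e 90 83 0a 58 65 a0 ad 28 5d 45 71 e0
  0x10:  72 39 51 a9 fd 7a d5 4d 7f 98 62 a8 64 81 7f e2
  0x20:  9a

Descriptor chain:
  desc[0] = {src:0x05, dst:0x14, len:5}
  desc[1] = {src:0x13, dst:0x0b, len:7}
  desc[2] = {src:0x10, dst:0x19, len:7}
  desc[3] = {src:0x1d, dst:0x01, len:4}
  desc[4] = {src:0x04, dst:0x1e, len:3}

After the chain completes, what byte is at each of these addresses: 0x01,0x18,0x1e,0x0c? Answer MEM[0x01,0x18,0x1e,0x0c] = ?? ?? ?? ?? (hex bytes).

D0: mem[0x14..0x18] <- [83 0a 58 65 a0]
D1: mem[0x0b..0x11] <- [a9 83 0a 58 65 a0 98]
D2: mem[0x19..0x1f] <- [a0 98 51 a9 83 0a 58]
D3: mem[0x01..0x04] <- [83 0a 58 9a]
D4: mem[0x1e..0x20] <- [9a 83 0a]
query mem[0x01]=0x83, mem[0x18]=0xa0, mem[0x1e]=0x9a, mem[0x0c]=0x83

MEM[0x01,0x18,0x1e,0x0c] = 83 a0 9a 83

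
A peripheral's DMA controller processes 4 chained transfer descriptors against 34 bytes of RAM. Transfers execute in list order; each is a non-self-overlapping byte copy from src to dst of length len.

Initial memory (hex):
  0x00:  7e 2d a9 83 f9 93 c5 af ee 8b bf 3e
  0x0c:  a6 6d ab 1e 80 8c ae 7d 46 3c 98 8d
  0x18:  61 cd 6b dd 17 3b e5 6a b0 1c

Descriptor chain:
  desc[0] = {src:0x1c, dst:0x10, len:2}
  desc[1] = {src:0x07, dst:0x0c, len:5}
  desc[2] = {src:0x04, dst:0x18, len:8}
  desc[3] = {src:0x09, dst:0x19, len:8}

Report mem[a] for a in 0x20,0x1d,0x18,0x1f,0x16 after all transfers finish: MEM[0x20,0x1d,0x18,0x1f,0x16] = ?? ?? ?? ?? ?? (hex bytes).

  after D0: wrote 2B at 0x10 = 173b
  after D1: wrote 5B at 0x0c = afee8bbf3e
  after D2: wrote 8B at 0x18 = f993c5afee8bbf3e
  after D3: wrote 8B at 0x19 = 8bbf3eafee8bbf3e
query mem[0x20]=0x3e, mem[0x1d]=0xee, mem[0x18]=0xf9, mem[0x1f]=0xbf, mem[0x16]=0x98

MEM[0x20,0x1d,0x18,0x1f,0x16] = 3e ee f9 bf 98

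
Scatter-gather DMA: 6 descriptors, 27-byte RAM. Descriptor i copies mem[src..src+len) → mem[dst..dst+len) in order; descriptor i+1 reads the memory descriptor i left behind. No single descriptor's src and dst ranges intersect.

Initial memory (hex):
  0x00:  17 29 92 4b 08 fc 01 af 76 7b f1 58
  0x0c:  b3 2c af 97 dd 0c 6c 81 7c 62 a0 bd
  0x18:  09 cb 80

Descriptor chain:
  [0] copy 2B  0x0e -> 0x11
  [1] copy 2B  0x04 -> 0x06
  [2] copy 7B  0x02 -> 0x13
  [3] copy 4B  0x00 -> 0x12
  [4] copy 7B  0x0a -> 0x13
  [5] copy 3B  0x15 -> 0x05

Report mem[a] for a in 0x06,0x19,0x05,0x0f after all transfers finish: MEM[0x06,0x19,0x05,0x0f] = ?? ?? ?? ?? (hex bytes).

MEM[0x06,0x19,0x05,0x0f] = 2c dd b3 97

D0: mem[0x11..0x12] <- [af 97]
D1: mem[0x06..0x07] <- [08 fc]
D2: mem[0x13..0x19] <- [92 4b 08 fc 08 fc 76]
D3: mem[0x12..0x15] <- [17 29 92 4b]
D4: mem[0x13..0x19] <- [f1 58 b3 2c af 97 dd]
D5: mem[0x05..0x07] <- [b3 2c af]
query mem[0x06]=0x2c, mem[0x19]=0xdd, mem[0x05]=0xb3, mem[0x0f]=0x97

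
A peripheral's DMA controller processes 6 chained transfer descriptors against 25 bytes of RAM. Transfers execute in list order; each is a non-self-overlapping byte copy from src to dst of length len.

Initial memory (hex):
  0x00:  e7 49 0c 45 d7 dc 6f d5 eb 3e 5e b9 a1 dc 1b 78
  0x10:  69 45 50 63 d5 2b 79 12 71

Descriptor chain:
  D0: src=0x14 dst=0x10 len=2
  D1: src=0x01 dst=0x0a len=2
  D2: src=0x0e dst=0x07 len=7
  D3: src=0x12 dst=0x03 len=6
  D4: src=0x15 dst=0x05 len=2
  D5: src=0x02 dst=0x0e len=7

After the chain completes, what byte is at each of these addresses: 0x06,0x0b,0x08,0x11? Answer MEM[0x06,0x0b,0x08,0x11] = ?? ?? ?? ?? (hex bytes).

D0: mem[0x10..0x11] <- [d5 2b]
D1: mem[0x0a..0x0b] <- [49 0c]
D2: mem[0x07..0x0d] <- [1b 78 d5 2b 50 63 d5]
D3: mem[0x03..0x08] <- [50 63 d5 2b 79 12]
D4: mem[0x05..0x06] <- [2b 79]
D5: mem[0x0e..0x14] <- [0c 50 63 2b 79 79 12]
query mem[0x06]=0x79, mem[0x0b]=0x50, mem[0x08]=0x12, mem[0x11]=0x2b

MEM[0x06,0x0b,0x08,0x11] = 79 50 12 2b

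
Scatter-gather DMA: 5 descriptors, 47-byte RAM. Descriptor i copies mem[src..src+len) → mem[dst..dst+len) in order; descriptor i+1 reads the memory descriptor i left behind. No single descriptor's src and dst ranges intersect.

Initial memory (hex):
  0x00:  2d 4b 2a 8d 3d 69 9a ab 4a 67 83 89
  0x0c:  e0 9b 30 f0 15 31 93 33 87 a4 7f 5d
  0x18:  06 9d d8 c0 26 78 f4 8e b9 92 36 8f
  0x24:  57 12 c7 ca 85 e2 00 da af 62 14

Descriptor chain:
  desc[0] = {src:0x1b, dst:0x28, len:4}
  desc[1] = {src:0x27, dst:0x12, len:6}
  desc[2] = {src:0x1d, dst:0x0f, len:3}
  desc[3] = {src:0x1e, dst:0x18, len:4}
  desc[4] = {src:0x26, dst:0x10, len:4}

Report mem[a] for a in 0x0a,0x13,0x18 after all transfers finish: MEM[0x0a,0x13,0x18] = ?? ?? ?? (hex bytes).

MEM[0x0a,0x13,0x18] = 83 26 f4

#0 dst[0x28+4] := {0xc0,0x26,0x78,0xf4}
#1 dst[0x12+6] := {0xca,0xc0,0x26,0x78,0xf4,0xaf}
#2 dst[0x0f+3] := {0x78,0xf4,0x8e}
#3 dst[0x18+4] := {0xf4,0x8e,0xb9,0x92}
#4 dst[0x10+4] := {0xc7,0xca,0xc0,0x26}
query mem[0x0a]=0x83, mem[0x13]=0x26, mem[0x18]=0xf4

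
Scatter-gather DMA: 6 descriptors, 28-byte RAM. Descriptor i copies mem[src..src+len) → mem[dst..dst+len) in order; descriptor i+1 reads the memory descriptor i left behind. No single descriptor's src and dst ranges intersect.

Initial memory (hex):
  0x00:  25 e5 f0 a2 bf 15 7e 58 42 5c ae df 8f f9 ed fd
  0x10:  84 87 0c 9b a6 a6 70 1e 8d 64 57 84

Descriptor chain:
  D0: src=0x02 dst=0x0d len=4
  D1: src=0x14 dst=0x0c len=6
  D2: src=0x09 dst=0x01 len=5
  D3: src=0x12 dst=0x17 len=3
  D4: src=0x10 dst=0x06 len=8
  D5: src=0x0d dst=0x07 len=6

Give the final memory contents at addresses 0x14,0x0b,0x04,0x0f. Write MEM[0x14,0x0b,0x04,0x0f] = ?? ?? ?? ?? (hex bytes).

#0 dst[0x0d+4] := {0xf0,0xa2,0xbf,0x15}
#1 dst[0x0c+6] := {0xa6,0xa6,0x70,0x1e,0x8d,0x64}
#2 dst[0x01+5] := {0x5c,0xae,0xdf,0xa6,0xa6}
#3 dst[0x17+3] := {0x0c,0x9b,0xa6}
#4 dst[0x06+8] := {0x8d,0x64,0x0c,0x9b,0xa6,0xa6,0x70,0x0c}
#5 dst[0x07+6] := {0x0c,0x70,0x1e,0x8d,0x64,0x0c}
query mem[0x14]=0xa6, mem[0x0b]=0x64, mem[0x04]=0xa6, mem[0x0f]=0x1e

MEM[0x14,0x0b,0x04,0x0f] = a6 64 a6 1e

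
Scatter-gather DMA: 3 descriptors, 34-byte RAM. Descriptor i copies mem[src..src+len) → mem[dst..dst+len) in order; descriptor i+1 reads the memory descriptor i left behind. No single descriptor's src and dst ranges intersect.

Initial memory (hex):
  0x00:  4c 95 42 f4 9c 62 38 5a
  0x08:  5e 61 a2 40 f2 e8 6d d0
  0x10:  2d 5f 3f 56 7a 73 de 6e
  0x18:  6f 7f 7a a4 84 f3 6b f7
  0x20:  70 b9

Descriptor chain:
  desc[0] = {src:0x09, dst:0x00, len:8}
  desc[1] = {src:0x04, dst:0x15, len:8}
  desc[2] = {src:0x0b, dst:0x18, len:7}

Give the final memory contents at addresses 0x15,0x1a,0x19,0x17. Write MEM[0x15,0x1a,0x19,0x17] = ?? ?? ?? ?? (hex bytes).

MEM[0x15,0x1a,0x19,0x17] = e8 e8 f2 d0

[0] 0x09->0x00 len=8 : 61 a2 40 f2 e8 6d d0 2d
[1] 0x04->0x15 len=8 : e8 6d d0 2d 5e 61 a2 40
[2] 0x0b->0x18 len=7 : 40 f2 e8 6d d0 2d 5f
query mem[0x15]=0xe8, mem[0x1a]=0xe8, mem[0x19]=0xf2, mem[0x17]=0xd0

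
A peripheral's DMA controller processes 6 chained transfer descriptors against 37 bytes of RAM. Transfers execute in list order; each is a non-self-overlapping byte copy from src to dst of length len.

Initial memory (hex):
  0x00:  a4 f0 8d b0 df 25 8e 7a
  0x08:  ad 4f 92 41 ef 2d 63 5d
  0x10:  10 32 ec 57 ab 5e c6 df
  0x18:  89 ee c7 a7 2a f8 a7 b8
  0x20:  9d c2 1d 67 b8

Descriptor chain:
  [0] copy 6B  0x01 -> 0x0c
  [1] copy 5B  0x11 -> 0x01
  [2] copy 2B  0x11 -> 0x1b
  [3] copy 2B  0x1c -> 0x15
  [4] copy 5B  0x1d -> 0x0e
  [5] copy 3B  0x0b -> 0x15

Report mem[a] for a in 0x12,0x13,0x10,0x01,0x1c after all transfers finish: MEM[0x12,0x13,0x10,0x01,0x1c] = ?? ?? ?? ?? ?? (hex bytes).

  after D0: wrote 6B at 0x0c = f08db0df258e
  after D1: wrote 5B at 0x01 = 8eec57ab5e
  after D2: wrote 2B at 0x1b = 8eec
  after D3: wrote 2B at 0x15 = ecf8
  after D4: wrote 5B at 0x0e = f8a7b89dc2
  after D5: wrote 3B at 0x15 = 41f08d
query mem[0x12]=0xc2, mem[0x13]=0x57, mem[0x10]=0xb8, mem[0x01]=0x8e, mem[0x1c]=0xec

MEM[0x12,0x13,0x10,0x01,0x1c] = c2 57 b8 8e ec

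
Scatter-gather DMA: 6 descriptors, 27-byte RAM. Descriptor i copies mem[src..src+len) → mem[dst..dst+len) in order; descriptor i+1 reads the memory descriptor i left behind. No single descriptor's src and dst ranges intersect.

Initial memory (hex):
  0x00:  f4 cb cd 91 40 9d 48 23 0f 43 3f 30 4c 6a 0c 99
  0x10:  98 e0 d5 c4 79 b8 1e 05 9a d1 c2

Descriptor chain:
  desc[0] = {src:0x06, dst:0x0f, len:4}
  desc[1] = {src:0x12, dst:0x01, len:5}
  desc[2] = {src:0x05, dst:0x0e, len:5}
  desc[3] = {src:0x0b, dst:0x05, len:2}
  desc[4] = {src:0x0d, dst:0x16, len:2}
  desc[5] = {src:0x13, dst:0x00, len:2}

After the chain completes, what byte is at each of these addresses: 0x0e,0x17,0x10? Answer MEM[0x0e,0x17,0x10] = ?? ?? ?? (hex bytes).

D0: mem[0x0f..0x12] <- [48 23 0f 43]
D1: mem[0x01..0x05] <- [43 c4 79 b8 1e]
D2: mem[0x0e..0x12] <- [1e 48 23 0f 43]
D3: mem[0x05..0x06] <- [30 4c]
D4: mem[0x16..0x17] <- [6a 1e]
D5: mem[0x00..0x01] <- [c4 79]
query mem[0x0e]=0x1e, mem[0x17]=0x1e, mem[0x10]=0x23

MEM[0x0e,0x17,0x10] = 1e 1e 23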